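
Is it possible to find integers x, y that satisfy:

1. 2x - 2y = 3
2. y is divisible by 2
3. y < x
No

Even the single constraint (2x - 2y = 3) is infeasible over the integers.

  - 2x - 2y = 3: every term on the left is divisible by 2, so the LHS ≡ 0 (mod 2), but the RHS 3 is not — no integer solution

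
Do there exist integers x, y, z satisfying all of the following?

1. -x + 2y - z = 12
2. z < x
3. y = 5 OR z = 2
Yes

Take x = 4, y = 9, z = 2. Substituting into each constraint:
  (1) (-4) + 2(9) + (-2) = 12 ✓
  (2) 2 < 4 ✓
  (3) z = 2, target 2 ✓ (second branch holds)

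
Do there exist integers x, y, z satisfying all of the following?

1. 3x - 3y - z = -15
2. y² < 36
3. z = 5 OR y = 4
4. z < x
Yes

Take x = -2, y = 4, z = -3. Substituting into each constraint:
  (1) 3(-2) - 3(4) + 3 = -15 ✓
  (2) y² = (4)² = 16, and 16 < 36 ✓
  (3) y = 4, target 4 ✓ (second branch holds)
  (4) -3 < -2 ✓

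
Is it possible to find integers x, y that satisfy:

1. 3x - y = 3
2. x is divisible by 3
Yes

Take x = 0, y = -3. Substituting into each constraint:
  (1) 3(0) + 3 = 3 ✓
  (2) 0 = 3 × 0, remainder 0 ✓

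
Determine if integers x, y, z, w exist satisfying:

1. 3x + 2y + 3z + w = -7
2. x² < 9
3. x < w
Yes

Take x = 1, y = 0, z = -4, w = 2. Substituting into each constraint:
  (1) 3(1) + 2(0) + 3(-4) + 2 = -7 ✓
  (2) x² = (1)² = 1, and 1 < 9 ✓
  (3) 1 < 2 ✓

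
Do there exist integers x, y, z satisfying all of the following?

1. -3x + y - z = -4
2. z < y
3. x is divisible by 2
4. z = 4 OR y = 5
Yes

Take x = 2, y = 5, z = 3. Substituting into each constraint:
  (1) -3(2) + 5 + (-3) = -4 ✓
  (2) 3 < 5 ✓
  (3) 2 = 2 × 1, remainder 0 ✓
  (4) y = 5, target 5 ✓ (second branch holds)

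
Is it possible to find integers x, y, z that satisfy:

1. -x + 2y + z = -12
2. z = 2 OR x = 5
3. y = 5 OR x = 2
Yes

Take x = 2, y = -6, z = 2. Substituting into each constraint:
  (1) (-2) + 2(-6) + 2 = -12 ✓
  (2) z = 2, target 2 ✓ (first branch holds)
  (3) x = 2, target 2 ✓ (second branch holds)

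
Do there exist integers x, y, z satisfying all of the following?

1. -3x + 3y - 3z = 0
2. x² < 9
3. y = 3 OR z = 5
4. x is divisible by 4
Yes

Take x = 0, y = 3, z = 3. Substituting into each constraint:
  (1) -3(0) + 3(3) - 3(3) = 0 ✓
  (2) x² = (0)² = 0, and 0 < 9 ✓
  (3) y = 3, target 3 ✓ (first branch holds)
  (4) 0 = 4 × 0, remainder 0 ✓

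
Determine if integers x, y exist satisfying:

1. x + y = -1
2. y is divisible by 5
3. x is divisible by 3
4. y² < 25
No

The full constraint system is jointly infeasible over the integers. Each constraint and what it forces:

  - x + y = -1: is a linear equation tying the variables together
  - y is divisible by 5: restricts y to multiples of 5
  - x is divisible by 3: restricts x to multiples of 3
  - y² < 25: restricts y to |y| ≤ 4

The bounds confine y to {0} with 5 | y. For each value, substitute into the equation:
  • y = 0: the equation forces x = -1, but 3 does not divide -1.
Every case fails, so no integer solution exists.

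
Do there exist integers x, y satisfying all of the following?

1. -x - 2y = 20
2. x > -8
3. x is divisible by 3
Yes

Take x = 0, y = -10. Substituting into each constraint:
  (1) 0 - 2(-10) = 20 ✓
  (2) 0 > -8 ✓
  (3) 0 = 3 × 0, remainder 0 ✓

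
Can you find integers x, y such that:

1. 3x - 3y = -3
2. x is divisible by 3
Yes

Take x = 0, y = 1. Substituting into each constraint:
  (1) 3(0) - 3(1) = -3 ✓
  (2) 0 = 3 × 0, remainder 0 ✓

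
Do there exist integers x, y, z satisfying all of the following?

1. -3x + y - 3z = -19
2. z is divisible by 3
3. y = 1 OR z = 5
No

The full constraint system is jointly infeasible over the integers. Each constraint and what it forces:

  - -3x + y - 3z = -19: is a linear equation tying the variables together
  - z is divisible by 3: restricts z to multiples of 3
  - y = 1 OR z = 5: forces a choice: either y = 1 or z = 5

Split on the disjunction (y = 1 OR z = 5):
  • If y = 1: with y = 1, writing z = 3z', every remaining term of the linear equation is divisible by 3, so the left side is ≡ 0 (mod 3); but the right side -20 ≡ 1 (mod 3). No integers can satisfy it.
  • If z = 5: this contradicts the divisibility constraint — 5 is not a multiple of 3.
Both branches are infeasible, so the system has no integer solution.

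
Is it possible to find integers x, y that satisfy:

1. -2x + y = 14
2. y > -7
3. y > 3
Yes

Take x = 0, y = 14. Substituting into each constraint:
  (1) -2(0) + 14 = 14 ✓
  (2) 14 > -7 ✓
  (3) 14 > 3 ✓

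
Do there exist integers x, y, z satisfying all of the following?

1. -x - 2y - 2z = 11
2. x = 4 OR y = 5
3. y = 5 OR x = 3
Yes

Take x = 1, y = 5, z = -11. Substituting into each constraint:
  (1) (-1) - 2(5) - 2(-11) = 11 ✓
  (2) y = 5, target 5 ✓ (second branch holds)
  (3) y = 5, target 5 ✓ (first branch holds)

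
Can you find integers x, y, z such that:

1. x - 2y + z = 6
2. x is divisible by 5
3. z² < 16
Yes

Take x = 0, y = -3, z = 0. Substituting into each constraint:
  (1) 0 - 2(-3) + 0 = 6 ✓
  (2) 0 = 5 × 0, remainder 0 ✓
  (3) z² = (0)² = 0, and 0 < 16 ✓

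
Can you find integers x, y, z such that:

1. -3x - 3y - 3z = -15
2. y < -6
Yes

Take x = 12, y = -7, z = 0. Substituting into each constraint:
  (1) -3(12) - 3(-7) - 3(0) = -15 ✓
  (2) -7 < -6 ✓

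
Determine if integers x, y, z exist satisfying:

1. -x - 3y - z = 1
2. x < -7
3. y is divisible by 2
Yes

Take x = -8, y = 0, z = 7. Substituting into each constraint:
  (1) 8 - 3(0) + (-7) = 1 ✓
  (2) -8 < -7 ✓
  (3) 0 = 2 × 0, remainder 0 ✓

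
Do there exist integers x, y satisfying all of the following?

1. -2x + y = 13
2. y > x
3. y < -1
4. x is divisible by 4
Yes

Take x = -8, y = -3. Substituting into each constraint:
  (1) -2(-8) + (-3) = 13 ✓
  (2) -3 > -8 ✓
  (3) -3 < -1 ✓
  (4) -8 = 4 × -2, remainder 0 ✓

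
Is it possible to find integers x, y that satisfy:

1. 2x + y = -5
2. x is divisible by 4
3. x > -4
Yes

Take x = 0, y = -5. Substituting into each constraint:
  (1) 2(0) + (-5) = -5 ✓
  (2) 0 = 4 × 0, remainder 0 ✓
  (3) 0 > -4 ✓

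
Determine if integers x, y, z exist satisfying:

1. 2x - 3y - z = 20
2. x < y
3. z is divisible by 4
Yes

Take x = 1, y = 2, z = -24. Substituting into each constraint:
  (1) 2(1) - 3(2) + 24 = 20 ✓
  (2) 1 < 2 ✓
  (3) -24 = 4 × -6, remainder 0 ✓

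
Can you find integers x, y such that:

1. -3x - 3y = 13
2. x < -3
No

Even the single constraint (-3x - 3y = 13) is infeasible over the integers.

  - -3x - 3y = 13: every term on the left is divisible by 3, so the LHS ≡ 0 (mod 3), but the RHS 13 is not — no integer solution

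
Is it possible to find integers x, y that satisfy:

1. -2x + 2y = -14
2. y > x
No

The full constraint system is jointly infeasible over the integers. Each constraint and what it forces:

  - -2x + 2y = -14: is a linear equation tying the variables together
  - y > x: bounds one variable relative to another variable

From the equation, x − y = 7, i.e. y − x = -7; but y > x requires y − x ≥ 1. Contradiction.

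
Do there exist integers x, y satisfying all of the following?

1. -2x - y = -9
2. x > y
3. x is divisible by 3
Yes

Take x = 6, y = -3. Substituting into each constraint:
  (1) -2(6) + 3 = -9 ✓
  (2) 6 > -3 ✓
  (3) 6 = 3 × 2, remainder 0 ✓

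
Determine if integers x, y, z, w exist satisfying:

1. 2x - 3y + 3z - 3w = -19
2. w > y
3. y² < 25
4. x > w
Yes

Take x = 1, y = -1, z = -8, w = 0. Substituting into each constraint:
  (1) 2(1) - 3(-1) + 3(-8) - 3(0) = -19 ✓
  (2) 0 > -1 ✓
  (3) y² = (-1)² = 1, and 1 < 25 ✓
  (4) 1 > 0 ✓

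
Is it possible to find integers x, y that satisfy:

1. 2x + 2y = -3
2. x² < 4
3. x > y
No

Even the single constraint (2x + 2y = -3) is infeasible over the integers.

  - 2x + 2y = -3: every term on the left is divisible by 2, so the LHS ≡ 0 (mod 2), but the RHS -3 is not — no integer solution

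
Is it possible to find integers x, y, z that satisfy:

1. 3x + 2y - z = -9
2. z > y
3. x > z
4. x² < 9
Yes

Take x = 1, y = -6, z = 0. Substituting into each constraint:
  (1) 3(1) + 2(-6) + 0 = -9 ✓
  (2) 0 > -6 ✓
  (3) 1 > 0 ✓
  (4) x² = (1)² = 1, and 1 < 9 ✓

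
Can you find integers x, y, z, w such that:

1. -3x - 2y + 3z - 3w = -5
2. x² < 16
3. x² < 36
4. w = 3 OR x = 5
Yes

Take x = 0, y = 4, z = 4, w = 3. Substituting into each constraint:
  (1) -3(0) - 2(4) + 3(4) - 3(3) = -5 ✓
  (2) x² = (0)² = 0, and 0 < 16 ✓
  (3) x² = (0)² = 0, and 0 < 36 ✓
  (4) w = 3, target 3 ✓ (first branch holds)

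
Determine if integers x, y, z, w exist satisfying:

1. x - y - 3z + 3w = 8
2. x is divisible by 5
Yes

Take x = 0, y = -8, z = 0, w = 0. Substituting into each constraint:
  (1) 0 + 8 - 3(0) + 3(0) = 8 ✓
  (2) 0 = 5 × 0, remainder 0 ✓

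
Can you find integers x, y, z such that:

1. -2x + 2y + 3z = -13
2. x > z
Yes

Take x = 2, y = -6, z = 1. Substituting into each constraint:
  (1) -2(2) + 2(-6) + 3(1) = -13 ✓
  (2) 2 > 1 ✓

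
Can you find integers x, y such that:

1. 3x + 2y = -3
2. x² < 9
Yes

Take x = -1, y = 0. Substituting into each constraint:
  (1) 3(-1) + 2(0) = -3 ✓
  (2) x² = (-1)² = 1, and 1 < 9 ✓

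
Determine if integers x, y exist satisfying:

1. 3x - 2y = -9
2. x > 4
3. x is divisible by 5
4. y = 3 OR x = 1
No

A contradictory subset is {3x - 2y = -9, x > 4, y = 3 OR x = 1}. No integer assignment can satisfy these jointly:

  - 3x - 2y = -9: is a linear equation tying the variables together
  - x > 4: bounds one variable relative to a constant
  - y = 3 OR x = 1: forces a choice: either y = 3 or x = 1

Split on the disjunction (y = 3 OR x = 1):
  • If y = 3: the equation forces x = -1, which contradicts the bound x ≥ 5.
  • If x = 1: this contradicts the bound x ≥ 5.
Both branches are infeasible, so the system has no integer solution.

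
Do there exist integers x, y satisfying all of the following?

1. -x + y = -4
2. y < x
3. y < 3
Yes

Take x = 4, y = 0. Substituting into each constraint:
  (1) (-4) + 0 = -4 ✓
  (2) 0 < 4 ✓
  (3) 0 < 3 ✓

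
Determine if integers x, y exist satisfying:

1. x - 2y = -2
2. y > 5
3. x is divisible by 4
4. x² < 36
No

A contradictory subset is {x - 2y = -2, y > 5, x² < 36}. No integer assignment can satisfy these jointly:

  - x - 2y = -2: is a linear equation tying the variables together
  - y > 5: bounds one variable relative to a constant
  - x² < 36: restricts x to |x| ≤ 5

Range argument: with x ∈ [-5, 5], y ∈ [6, ∞], the left side of the equation is at most -7, but the right side is -2 > -7. No integer solution exists.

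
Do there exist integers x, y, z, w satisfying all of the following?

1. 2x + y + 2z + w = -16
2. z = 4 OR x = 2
Yes

Take x = 2, y = -20, z = 0, w = 0. Substituting into each constraint:
  (1) 2(2) + (-20) + 2(0) + 0 = -16 ✓
  (2) x = 2, target 2 ✓ (second branch holds)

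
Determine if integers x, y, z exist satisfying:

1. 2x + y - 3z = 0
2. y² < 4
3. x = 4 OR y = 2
Yes

Take x = 4, y = 1, z = 3. Substituting into each constraint:
  (1) 2(4) + 1 - 3(3) = 0 ✓
  (2) y² = (1)² = 1, and 1 < 4 ✓
  (3) x = 4, target 4 ✓ (first branch holds)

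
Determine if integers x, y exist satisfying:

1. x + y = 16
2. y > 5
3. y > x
Yes

Take x = 7, y = 9. Substituting into each constraint:
  (1) 7 + 9 = 16 ✓
  (2) 9 > 5 ✓
  (3) 9 > 7 ✓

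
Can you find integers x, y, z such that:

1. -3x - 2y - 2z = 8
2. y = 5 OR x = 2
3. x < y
Yes

Take x = 2, y = 3, z = -10. Substituting into each constraint:
  (1) -3(2) - 2(3) - 2(-10) = 8 ✓
  (2) x = 2, target 2 ✓ (second branch holds)
  (3) 2 < 3 ✓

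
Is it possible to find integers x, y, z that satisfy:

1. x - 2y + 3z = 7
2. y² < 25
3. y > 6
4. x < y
No

A contradictory subset is {y² < 25, y > 6}. No integer assignment can satisfy these jointly:

  - y² < 25: restricts y to |y| ≤ 4
  - y > 6: bounds one variable relative to a constant

Direct contradiction: the bounds on y require y ≥ 7 and y ≤ 4 simultaneously, which is empty.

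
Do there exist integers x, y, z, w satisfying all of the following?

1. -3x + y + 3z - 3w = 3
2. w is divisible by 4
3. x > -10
Yes

Take x = 0, y = 0, z = 1, w = 0. Substituting into each constraint:
  (1) -3(0) + 0 + 3(1) - 3(0) = 3 ✓
  (2) 0 = 4 × 0, remainder 0 ✓
  (3) 0 > -10 ✓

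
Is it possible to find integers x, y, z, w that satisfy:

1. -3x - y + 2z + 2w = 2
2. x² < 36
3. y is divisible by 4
Yes

Take x = 0, y = 0, z = 0, w = 1. Substituting into each constraint:
  (1) -3(0) + 0 + 2(0) + 2(1) = 2 ✓
  (2) x² = (0)² = 0, and 0 < 36 ✓
  (3) 0 = 4 × 0, remainder 0 ✓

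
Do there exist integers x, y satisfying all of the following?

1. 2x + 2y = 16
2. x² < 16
Yes

Take x = 0, y = 8. Substituting into each constraint:
  (1) 2(0) + 2(8) = 16 ✓
  (2) x² = (0)² = 0, and 0 < 16 ✓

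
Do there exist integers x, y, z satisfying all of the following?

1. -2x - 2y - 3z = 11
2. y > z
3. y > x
Yes

Take x = -1, y = 0, z = -3. Substituting into each constraint:
  (1) -2(-1) - 2(0) - 3(-3) = 11 ✓
  (2) 0 > -3 ✓
  (3) 0 > -1 ✓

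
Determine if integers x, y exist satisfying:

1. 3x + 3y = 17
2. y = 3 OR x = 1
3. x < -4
No

Even the single constraint (3x + 3y = 17) is infeasible over the integers.

  - 3x + 3y = 17: every term on the left is divisible by 3, so the LHS ≡ 0 (mod 3), but the RHS 17 is not — no integer solution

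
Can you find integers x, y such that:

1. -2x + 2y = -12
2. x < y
No

The full constraint system is jointly infeasible over the integers. Each constraint and what it forces:

  - -2x + 2y = -12: is a linear equation tying the variables together
  - x < y: bounds one variable relative to another variable

From the equation, x − y = 6, i.e. y − x = -6; but y > x requires y − x ≥ 1. Contradiction.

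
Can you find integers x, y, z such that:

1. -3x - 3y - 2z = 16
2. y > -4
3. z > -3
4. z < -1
Yes

Take x = -1, y = -3, z = -2. Substituting into each constraint:
  (1) -3(-1) - 3(-3) - 2(-2) = 16 ✓
  (2) -3 > -4 ✓
  (3) -2 > -3 ✓
  (4) -2 < -1 ✓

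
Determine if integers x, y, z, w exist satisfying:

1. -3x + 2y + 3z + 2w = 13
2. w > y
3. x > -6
Yes

Take x = 0, y = 2, z = 1, w = 3. Substituting into each constraint:
  (1) -3(0) + 2(2) + 3(1) + 2(3) = 13 ✓
  (2) 3 > 2 ✓
  (3) 0 > -6 ✓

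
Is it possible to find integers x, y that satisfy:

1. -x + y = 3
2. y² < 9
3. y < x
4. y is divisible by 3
No

A contradictory subset is {-x + y = 3, y < x}. No integer assignment can satisfy these jointly:

  - -x + y = 3: is a linear equation tying the variables together
  - y < x: bounds one variable relative to another variable

From the equation, x − y = -3, i.e. x − y = -3; but x > y requires x − y ≥ 1. Contradiction.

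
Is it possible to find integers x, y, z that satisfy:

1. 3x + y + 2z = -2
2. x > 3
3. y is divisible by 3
Yes

Take x = 4, y = 0, z = -7. Substituting into each constraint:
  (1) 3(4) + 0 + 2(-7) = -2 ✓
  (2) 4 > 3 ✓
  (3) 0 = 3 × 0, remainder 0 ✓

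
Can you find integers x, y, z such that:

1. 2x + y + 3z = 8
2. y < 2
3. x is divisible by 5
Yes

Take x = 0, y = -1, z = 3. Substituting into each constraint:
  (1) 2(0) + (-1) + 3(3) = 8 ✓
  (2) -1 < 2 ✓
  (3) 0 = 5 × 0, remainder 0 ✓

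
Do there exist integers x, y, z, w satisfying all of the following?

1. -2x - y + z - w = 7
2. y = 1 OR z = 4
Yes

Take x = 0, y = 1, z = 8, w = 0. Substituting into each constraint:
  (1) -2(0) + (-1) + 8 + 0 = 7 ✓
  (2) y = 1, target 1 ✓ (first branch holds)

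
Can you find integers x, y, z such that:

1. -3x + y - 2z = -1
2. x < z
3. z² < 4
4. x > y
Yes

Take x = -1, y = -2, z = 1. Substituting into each constraint:
  (1) -3(-1) + (-2) - 2(1) = -1 ✓
  (2) -1 < 1 ✓
  (3) z² = (1)² = 1, and 1 < 4 ✓
  (4) -1 > -2 ✓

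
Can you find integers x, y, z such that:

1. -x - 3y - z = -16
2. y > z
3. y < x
Yes

Take x = 17, y = 0, z = -1. Substituting into each constraint:
  (1) (-17) - 3(0) + 1 = -16 ✓
  (2) 0 > -1 ✓
  (3) 0 < 17 ✓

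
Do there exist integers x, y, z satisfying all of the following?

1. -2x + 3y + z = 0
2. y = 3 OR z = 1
Yes

Take x = 0, y = 3, z = -9. Substituting into each constraint:
  (1) -2(0) + 3(3) + (-9) = 0 ✓
  (2) y = 3, target 3 ✓ (first branch holds)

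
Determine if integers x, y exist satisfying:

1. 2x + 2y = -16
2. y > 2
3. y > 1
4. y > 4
Yes

Take x = -13, y = 5. Substituting into each constraint:
  (1) 2(-13) + 2(5) = -16 ✓
  (2) 5 > 2 ✓
  (3) 5 > 1 ✓
  (4) 5 > 4 ✓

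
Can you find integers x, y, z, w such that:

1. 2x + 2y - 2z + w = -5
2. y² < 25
Yes

Take x = -3, y = 0, z = 0, w = 1. Substituting into each constraint:
  (1) 2(-3) + 2(0) - 2(0) + 1 = -5 ✓
  (2) y² = (0)² = 0, and 0 < 25 ✓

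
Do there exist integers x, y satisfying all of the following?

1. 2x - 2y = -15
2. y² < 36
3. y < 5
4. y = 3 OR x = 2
No

Even the single constraint (2x - 2y = -15) is infeasible over the integers.

  - 2x - 2y = -15: every term on the left is divisible by 2, so the LHS ≡ 0 (mod 2), but the RHS -15 is not — no integer solution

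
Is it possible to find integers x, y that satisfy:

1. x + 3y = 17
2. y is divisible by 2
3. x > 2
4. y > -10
Yes

Take x = 17, y = 0. Substituting into each constraint:
  (1) 17 + 3(0) = 17 ✓
  (2) 0 = 2 × 0, remainder 0 ✓
  (3) 17 > 2 ✓
  (4) 0 > -10 ✓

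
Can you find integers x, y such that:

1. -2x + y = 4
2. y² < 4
Yes

Take x = -2, y = 0. Substituting into each constraint:
  (1) -2(-2) + 0 = 4 ✓
  (2) y² = (0)² = 0, and 0 < 4 ✓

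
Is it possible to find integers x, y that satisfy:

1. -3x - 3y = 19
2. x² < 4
No

Even the single constraint (-3x - 3y = 19) is infeasible over the integers.

  - -3x - 3y = 19: every term on the left is divisible by 3, so the LHS ≡ 0 (mod 3), but the RHS 19 is not — no integer solution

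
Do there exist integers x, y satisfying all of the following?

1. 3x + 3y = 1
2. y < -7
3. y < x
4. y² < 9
No

Even the single constraint (3x + 3y = 1) is infeasible over the integers.

  - 3x + 3y = 1: every term on the left is divisible by 3, so the LHS ≡ 0 (mod 3), but the RHS 1 is not — no integer solution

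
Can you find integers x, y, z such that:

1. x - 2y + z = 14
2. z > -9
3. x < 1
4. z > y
Yes

Take x = 0, y = -11, z = -8. Substituting into each constraint:
  (1) 0 - 2(-11) + (-8) = 14 ✓
  (2) -8 > -9 ✓
  (3) 0 < 1 ✓
  (4) -8 > -11 ✓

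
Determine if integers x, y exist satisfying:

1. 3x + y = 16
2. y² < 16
Yes

Take x = 6, y = -2. Substituting into each constraint:
  (1) 3(6) + (-2) = 16 ✓
  (2) y² = (-2)² = 4, and 4 < 16 ✓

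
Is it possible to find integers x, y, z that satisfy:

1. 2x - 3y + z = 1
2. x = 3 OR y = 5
Yes

Take x = 3, y = 0, z = -5. Substituting into each constraint:
  (1) 2(3) - 3(0) + (-5) = 1 ✓
  (2) x = 3, target 3 ✓ (first branch holds)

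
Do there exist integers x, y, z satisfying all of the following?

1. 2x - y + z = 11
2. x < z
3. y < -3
Yes

Take x = 0, y = -10, z = 1. Substituting into each constraint:
  (1) 2(0) + 10 + 1 = 11 ✓
  (2) 0 < 1 ✓
  (3) -10 < -3 ✓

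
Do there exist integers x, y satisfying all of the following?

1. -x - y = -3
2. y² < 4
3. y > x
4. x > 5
No

A contradictory subset is {-x - y = -3, y > x, x > 5}. No integer assignment can satisfy these jointly:

  - -x - y = -3: is a linear equation tying the variables together
  - y > x: bounds one variable relative to another variable
  - x > 5: bounds one variable relative to a constant

Propagating the comparison: y > x and x ≥ 6 give y ≥ 7. Range argument: with x ∈ [6, ∞], y ∈ [7, ∞], the left side of the equation is at most -13, but the right side is -3 > -13. No integer solution exists.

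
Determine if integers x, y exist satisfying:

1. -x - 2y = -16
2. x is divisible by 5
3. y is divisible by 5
No

The full constraint system is jointly infeasible over the integers. Each constraint and what it forces:

  - -x - 2y = -16: is a linear equation tying the variables together
  - x is divisible by 5: restricts x to multiples of 5
  - y is divisible by 5: restricts y to multiples of 5

Modular obstruction: writing x = 5x' and writing y = 5y', every remaining term of the linear equation is divisible by 5, so the left side is ≡ 0 (mod 5); but the right side -16 ≡ 4 (mod 5). No integers can satisfy it.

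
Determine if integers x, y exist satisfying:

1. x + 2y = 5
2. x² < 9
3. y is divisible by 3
Yes

Take x = -1, y = 3. Substituting into each constraint:
  (1) (-1) + 2(3) = 5 ✓
  (2) x² = (-1)² = 1, and 1 < 9 ✓
  (3) 3 = 3 × 1, remainder 0 ✓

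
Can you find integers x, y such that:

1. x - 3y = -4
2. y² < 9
Yes

Take x = -4, y = 0. Substituting into each constraint:
  (1) (-4) - 3(0) = -4 ✓
  (2) y² = (0)² = 0, and 0 < 9 ✓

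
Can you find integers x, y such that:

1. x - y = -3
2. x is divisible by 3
Yes

Take x = 0, y = 3. Substituting into each constraint:
  (1) 0 + (-3) = -3 ✓
  (2) 0 = 3 × 0, remainder 0 ✓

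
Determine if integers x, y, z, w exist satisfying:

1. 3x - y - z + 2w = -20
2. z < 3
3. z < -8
Yes

Take x = 0, y = 0, z = -10, w = -15. Substituting into each constraint:
  (1) 3(0) + 0 + 10 + 2(-15) = -20 ✓
  (2) -10 < 3 ✓
  (3) -10 < -8 ✓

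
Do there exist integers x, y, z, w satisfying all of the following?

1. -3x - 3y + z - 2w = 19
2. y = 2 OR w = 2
Yes

Take x = -8, y = 2, z = 1, w = 0. Substituting into each constraint:
  (1) -3(-8) - 3(2) + 1 - 2(0) = 19 ✓
  (2) y = 2, target 2 ✓ (first branch holds)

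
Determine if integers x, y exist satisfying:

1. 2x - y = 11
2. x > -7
Yes

Take x = 6, y = 1. Substituting into each constraint:
  (1) 2(6) + (-1) = 11 ✓
  (2) 6 > -7 ✓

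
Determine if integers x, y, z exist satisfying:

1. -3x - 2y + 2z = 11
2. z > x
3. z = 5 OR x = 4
Yes

Take x = 3, y = -5, z = 5. Substituting into each constraint:
  (1) -3(3) - 2(-5) + 2(5) = 11 ✓
  (2) 5 > 3 ✓
  (3) z = 5, target 5 ✓ (first branch holds)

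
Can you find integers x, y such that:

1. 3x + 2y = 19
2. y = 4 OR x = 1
Yes

Take x = 1, y = 8. Substituting into each constraint:
  (1) 3(1) + 2(8) = 19 ✓
  (2) x = 1, target 1 ✓ (second branch holds)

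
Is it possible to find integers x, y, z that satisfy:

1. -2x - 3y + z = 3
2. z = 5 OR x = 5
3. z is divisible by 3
No

The full constraint system is jointly infeasible over the integers. Each constraint and what it forces:

  - -2x - 3y + z = 3: is a linear equation tying the variables together
  - z = 5 OR x = 5: forces a choice: either z = 5 or x = 5
  - z is divisible by 3: restricts z to multiples of 3

Split on the disjunction (z = 5 OR x = 5):
  • If z = 5: this contradicts the divisibility constraint — 5 is not a multiple of 3.
  • If x = 5: with x = 5, writing z = 3z', every remaining term of the linear equation is divisible by 3, so the left side is ≡ 0 (mod 3); but the right side 13 ≡ 1 (mod 3). No integers can satisfy it.
Both branches are infeasible, so the system has no integer solution.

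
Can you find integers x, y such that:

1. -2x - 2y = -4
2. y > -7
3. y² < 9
Yes

Take x = 0, y = 2. Substituting into each constraint:
  (1) -2(0) - 2(2) = -4 ✓
  (2) 2 > -7 ✓
  (3) y² = (2)² = 4, and 4 < 9 ✓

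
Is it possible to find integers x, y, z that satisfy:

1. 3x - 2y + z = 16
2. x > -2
Yes

Take x = 6, y = 1, z = 0. Substituting into each constraint:
  (1) 3(6) - 2(1) + 0 = 16 ✓
  (2) 6 > -2 ✓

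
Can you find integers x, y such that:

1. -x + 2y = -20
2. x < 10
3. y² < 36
No

The full constraint system is jointly infeasible over the integers. Each constraint and what it forces:

  - -x + 2y = -20: is a linear equation tying the variables together
  - x < 10: bounds one variable relative to a constant
  - y² < 36: restricts y to |y| ≤ 5

Range argument: with x ∈ [−∞, 9], y ∈ [-5, 5], the left side of the equation is at least -19, but the right side is -20 < -19. No integer solution exists.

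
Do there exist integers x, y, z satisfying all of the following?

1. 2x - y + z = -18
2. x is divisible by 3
Yes

Take x = 0, y = 0, z = -18. Substituting into each constraint:
  (1) 2(0) + 0 + (-18) = -18 ✓
  (2) 0 = 3 × 0, remainder 0 ✓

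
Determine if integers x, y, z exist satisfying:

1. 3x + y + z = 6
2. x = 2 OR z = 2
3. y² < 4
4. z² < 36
Yes

Take x = 2, y = 0, z = 0. Substituting into each constraint:
  (1) 3(2) + 0 + 0 = 6 ✓
  (2) x = 2, target 2 ✓ (first branch holds)
  (3) y² = (0)² = 0, and 0 < 4 ✓
  (4) z² = (0)² = 0, and 0 < 36 ✓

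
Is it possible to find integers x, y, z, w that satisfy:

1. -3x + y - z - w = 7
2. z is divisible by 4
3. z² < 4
Yes

Take x = -3, y = 0, z = 0, w = 2. Substituting into each constraint:
  (1) -3(-3) + 0 + 0 + (-2) = 7 ✓
  (2) 0 = 4 × 0, remainder 0 ✓
  (3) z² = (0)² = 0, and 0 < 4 ✓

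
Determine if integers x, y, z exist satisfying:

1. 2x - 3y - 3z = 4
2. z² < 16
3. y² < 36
Yes

Take x = 2, y = 0, z = 0. Substituting into each constraint:
  (1) 2(2) - 3(0) - 3(0) = 4 ✓
  (2) z² = (0)² = 0, and 0 < 16 ✓
  (3) y² = (0)² = 0, and 0 < 36 ✓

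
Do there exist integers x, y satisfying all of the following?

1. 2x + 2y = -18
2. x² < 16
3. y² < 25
No

The full constraint system is jointly infeasible over the integers. Each constraint and what it forces:

  - 2x + 2y = -18: is a linear equation tying the variables together
  - x² < 16: restricts x to |x| ≤ 3
  - y² < 25: restricts y to |y| ≤ 4

Range argument: with x ∈ [-3, 3], y ∈ [-4, 4], the left side of the equation is at least -14, but the right side is -18 < -14. No integer solution exists.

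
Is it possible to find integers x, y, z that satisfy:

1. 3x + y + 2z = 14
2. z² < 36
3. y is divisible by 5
Yes

Take x = 5, y = -5, z = 2. Substituting into each constraint:
  (1) 3(5) + (-5) + 2(2) = 14 ✓
  (2) z² = (2)² = 4, and 4 < 36 ✓
  (3) -5 = 5 × -1, remainder 0 ✓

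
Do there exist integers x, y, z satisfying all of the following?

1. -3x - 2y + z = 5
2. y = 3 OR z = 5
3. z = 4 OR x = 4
Yes

Take x = 4, y = 3, z = 23. Substituting into each constraint:
  (1) -3(4) - 2(3) + 23 = 5 ✓
  (2) y = 3, target 3 ✓ (first branch holds)
  (3) x = 4, target 4 ✓ (second branch holds)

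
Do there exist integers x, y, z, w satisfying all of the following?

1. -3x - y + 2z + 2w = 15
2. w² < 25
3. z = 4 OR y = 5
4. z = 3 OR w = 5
Yes

Take x = -2, y = 5, z = 3, w = 4. Substituting into each constraint:
  (1) -3(-2) + (-5) + 2(3) + 2(4) = 15 ✓
  (2) w² = (4)² = 16, and 16 < 25 ✓
  (3) y = 5, target 5 ✓ (second branch holds)
  (4) z = 3, target 3 ✓ (first branch holds)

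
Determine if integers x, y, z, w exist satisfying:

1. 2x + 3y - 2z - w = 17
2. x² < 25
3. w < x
Yes

Take x = 1, y = 5, z = 0, w = 0. Substituting into each constraint:
  (1) 2(1) + 3(5) - 2(0) + 0 = 17 ✓
  (2) x² = (1)² = 1, and 1 < 25 ✓
  (3) 0 < 1 ✓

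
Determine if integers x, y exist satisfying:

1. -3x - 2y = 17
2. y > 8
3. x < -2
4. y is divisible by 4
Yes

Take x = -19, y = 20. Substituting into each constraint:
  (1) -3(-19) - 2(20) = 17 ✓
  (2) 20 > 8 ✓
  (3) -19 < -2 ✓
  (4) 20 = 4 × 5, remainder 0 ✓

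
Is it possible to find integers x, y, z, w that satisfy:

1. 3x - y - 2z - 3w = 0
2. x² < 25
Yes

Take x = 0, y = 0, z = 0, w = 0. Substituting into each constraint:
  (1) 3(0) + 0 - 2(0) - 3(0) = 0 ✓
  (2) x² = (0)² = 0, and 0 < 25 ✓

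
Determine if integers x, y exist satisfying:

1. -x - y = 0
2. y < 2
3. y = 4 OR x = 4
Yes

Take x = 4, y = -4. Substituting into each constraint:
  (1) (-4) + 4 = 0 ✓
  (2) -4 < 2 ✓
  (3) x = 4, target 4 ✓ (second branch holds)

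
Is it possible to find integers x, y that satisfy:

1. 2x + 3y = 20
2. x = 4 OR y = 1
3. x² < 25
Yes

Take x = 4, y = 4. Substituting into each constraint:
  (1) 2(4) + 3(4) = 20 ✓
  (2) x = 4, target 4 ✓ (first branch holds)
  (3) x² = (4)² = 16, and 16 < 25 ✓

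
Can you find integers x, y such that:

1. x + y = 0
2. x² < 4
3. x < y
Yes

Take x = -1, y = 1. Substituting into each constraint:
  (1) (-1) + 1 = 0 ✓
  (2) x² = (-1)² = 1, and 1 < 4 ✓
  (3) -1 < 1 ✓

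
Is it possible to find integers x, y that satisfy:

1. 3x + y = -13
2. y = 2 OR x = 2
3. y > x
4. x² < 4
No

A contradictory subset is {3x + y = -13, y > x, x² < 4}. No integer assignment can satisfy these jointly:

  - 3x + y = -13: is a linear equation tying the variables together
  - y > x: bounds one variable relative to another variable
  - x² < 4: restricts x to |x| ≤ 1

Propagating the comparison: y > x and x ≥ -1 give y ≥ 0. Range argument: with x ∈ [-1, 1], y ∈ [0, ∞], the left side of the equation is at least -3, but the right side is -13 < -3. No integer solution exists.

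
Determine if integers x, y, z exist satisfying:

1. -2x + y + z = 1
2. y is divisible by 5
Yes

Take x = 0, y = 0, z = 1. Substituting into each constraint:
  (1) -2(0) + 0 + 1 = 1 ✓
  (2) 0 = 5 × 0, remainder 0 ✓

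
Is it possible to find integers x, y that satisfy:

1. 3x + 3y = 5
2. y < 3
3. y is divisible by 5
No

Even the single constraint (3x + 3y = 5) is infeasible over the integers.

  - 3x + 3y = 5: every term on the left is divisible by 3, so the LHS ≡ 0 (mod 3), but the RHS 5 is not — no integer solution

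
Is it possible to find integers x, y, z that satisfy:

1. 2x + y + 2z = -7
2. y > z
Yes

Take x = -4, y = 1, z = 0. Substituting into each constraint:
  (1) 2(-4) + 1 + 2(0) = -7 ✓
  (2) 1 > 0 ✓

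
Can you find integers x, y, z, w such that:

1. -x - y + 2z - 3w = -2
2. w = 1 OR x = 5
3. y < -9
Yes

Take x = 5, y = -12, z = 0, w = 3. Substituting into each constraint:
  (1) (-5) + 12 + 2(0) - 3(3) = -2 ✓
  (2) x = 5, target 5 ✓ (second branch holds)
  (3) -12 < -9 ✓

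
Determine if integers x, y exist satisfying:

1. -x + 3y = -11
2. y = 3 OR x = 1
Yes

Take x = 20, y = 3. Substituting into each constraint:
  (1) (-20) + 3(3) = -11 ✓
  (2) y = 3, target 3 ✓ (first branch holds)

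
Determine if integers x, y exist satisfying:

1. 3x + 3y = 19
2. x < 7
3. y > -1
No

Even the single constraint (3x + 3y = 19) is infeasible over the integers.

  - 3x + 3y = 19: every term on the left is divisible by 3, so the LHS ≡ 0 (mod 3), but the RHS 19 is not — no integer solution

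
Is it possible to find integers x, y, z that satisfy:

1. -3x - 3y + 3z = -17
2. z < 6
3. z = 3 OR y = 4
No

Even the single constraint (-3x - 3y + 3z = -17) is infeasible over the integers.

  - -3x - 3y + 3z = -17: every term on the left is divisible by 3, so the LHS ≡ 0 (mod 3), but the RHS -17 is not — no integer solution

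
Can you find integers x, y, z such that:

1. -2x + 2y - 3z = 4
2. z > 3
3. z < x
Yes

Take x = 5, y = 13, z = 4. Substituting into each constraint:
  (1) -2(5) + 2(13) - 3(4) = 4 ✓
  (2) 4 > 3 ✓
  (3) 4 < 5 ✓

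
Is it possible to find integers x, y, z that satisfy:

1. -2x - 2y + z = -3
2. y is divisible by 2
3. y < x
Yes

Take x = 1, y = 0, z = -1. Substituting into each constraint:
  (1) -2(1) - 2(0) + (-1) = -3 ✓
  (2) 0 = 2 × 0, remainder 0 ✓
  (3) 0 < 1 ✓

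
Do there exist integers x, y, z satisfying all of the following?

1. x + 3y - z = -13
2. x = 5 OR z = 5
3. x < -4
Yes

Take x = -5, y = -1, z = 5. Substituting into each constraint:
  (1) (-5) + 3(-1) + (-5) = -13 ✓
  (2) z = 5, target 5 ✓ (second branch holds)
  (3) -5 < -4 ✓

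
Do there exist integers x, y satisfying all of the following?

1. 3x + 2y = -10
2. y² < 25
Yes

Take x = -2, y = -2. Substituting into each constraint:
  (1) 3(-2) + 2(-2) = -10 ✓
  (2) y² = (-2)² = 4, and 4 < 25 ✓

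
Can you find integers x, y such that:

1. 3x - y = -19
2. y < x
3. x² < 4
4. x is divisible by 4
No

A contradictory subset is {3x - y = -19, y < x, x² < 4}. No integer assignment can satisfy these jointly:

  - 3x - y = -19: is a linear equation tying the variables together
  - y < x: bounds one variable relative to another variable
  - x² < 4: restricts x to |x| ≤ 1

Propagating the comparison: y < x and x ≤ 1 give y ≤ 0. Range argument: with x ∈ [-1, 1], y ∈ [−∞, 0], the left side of the equation is at least -3, but the right side is -19 < -3. No integer solution exists.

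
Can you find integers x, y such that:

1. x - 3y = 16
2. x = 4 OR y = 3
Yes

Take x = 4, y = -4. Substituting into each constraint:
  (1) 4 - 3(-4) = 16 ✓
  (2) x = 4, target 4 ✓ (first branch holds)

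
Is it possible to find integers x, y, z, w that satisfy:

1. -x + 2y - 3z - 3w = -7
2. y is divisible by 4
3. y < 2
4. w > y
Yes

Take x = 4, y = 0, z = 0, w = 1. Substituting into each constraint:
  (1) (-4) + 2(0) - 3(0) - 3(1) = -7 ✓
  (2) 0 = 4 × 0, remainder 0 ✓
  (3) 0 < 2 ✓
  (4) 1 > 0 ✓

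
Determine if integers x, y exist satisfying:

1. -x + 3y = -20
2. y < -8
Yes

Take x = -7, y = -9. Substituting into each constraint:
  (1) 7 + 3(-9) = -20 ✓
  (2) -9 < -8 ✓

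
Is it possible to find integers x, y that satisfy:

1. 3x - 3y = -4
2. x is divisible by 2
No

Even the single constraint (3x - 3y = -4) is infeasible over the integers.

  - 3x - 3y = -4: every term on the left is divisible by 3, so the LHS ≡ 0 (mod 3), but the RHS -4 is not — no integer solution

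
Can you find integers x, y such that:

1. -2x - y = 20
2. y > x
Yes

Take x = -7, y = -6. Substituting into each constraint:
  (1) -2(-7) + 6 = 20 ✓
  (2) -6 > -7 ✓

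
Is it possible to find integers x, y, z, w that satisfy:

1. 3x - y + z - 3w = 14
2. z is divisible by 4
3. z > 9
Yes

Take x = 0, y = -2, z = 12, w = 0. Substituting into each constraint:
  (1) 3(0) + 2 + 12 - 3(0) = 14 ✓
  (2) 12 = 4 × 3, remainder 0 ✓
  (3) 12 > 9 ✓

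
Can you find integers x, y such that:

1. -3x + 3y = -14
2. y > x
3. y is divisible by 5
No

Even the single constraint (-3x + 3y = -14) is infeasible over the integers.

  - -3x + 3y = -14: every term on the left is divisible by 3, so the LHS ≡ 0 (mod 3), but the RHS -14 is not — no integer solution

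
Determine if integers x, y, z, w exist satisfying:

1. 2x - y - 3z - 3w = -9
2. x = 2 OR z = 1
Yes

Take x = 2, y = 13, z = 0, w = 0. Substituting into each constraint:
  (1) 2(2) + (-13) - 3(0) - 3(0) = -9 ✓
  (2) x = 2, target 2 ✓ (first branch holds)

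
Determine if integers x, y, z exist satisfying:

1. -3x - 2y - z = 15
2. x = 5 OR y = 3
Yes

Take x = 5, y = -15, z = 0. Substituting into each constraint:
  (1) -3(5) - 2(-15) + 0 = 15 ✓
  (2) x = 5, target 5 ✓ (first branch holds)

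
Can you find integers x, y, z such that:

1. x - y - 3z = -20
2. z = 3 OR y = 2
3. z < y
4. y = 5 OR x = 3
Yes

Take x = 3, y = 14, z = 3. Substituting into each constraint:
  (1) 3 + (-14) - 3(3) = -20 ✓
  (2) z = 3, target 3 ✓ (first branch holds)
  (3) 3 < 14 ✓
  (4) x = 3, target 3 ✓ (second branch holds)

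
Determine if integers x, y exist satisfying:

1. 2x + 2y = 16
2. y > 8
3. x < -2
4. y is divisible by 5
Yes

Take x = -7, y = 15. Substituting into each constraint:
  (1) 2(-7) + 2(15) = 16 ✓
  (2) 15 > 8 ✓
  (3) -7 < -2 ✓
  (4) 15 = 5 × 3, remainder 0 ✓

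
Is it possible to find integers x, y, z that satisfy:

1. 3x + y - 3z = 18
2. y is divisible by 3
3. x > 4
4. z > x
Yes

Take x = 5, y = 21, z = 6. Substituting into each constraint:
  (1) 3(5) + 21 - 3(6) = 18 ✓
  (2) 21 = 3 × 7, remainder 0 ✓
  (3) 5 > 4 ✓
  (4) 6 > 5 ✓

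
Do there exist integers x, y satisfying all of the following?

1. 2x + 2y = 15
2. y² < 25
No

Even the single constraint (2x + 2y = 15) is infeasible over the integers.

  - 2x + 2y = 15: every term on the left is divisible by 2, so the LHS ≡ 0 (mod 2), but the RHS 15 is not — no integer solution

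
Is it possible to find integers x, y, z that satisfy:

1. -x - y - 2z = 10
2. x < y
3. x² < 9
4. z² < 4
No

The full constraint system is jointly infeasible over the integers. Each constraint and what it forces:

  - -x - y - 2z = 10: is a linear equation tying the variables together
  - x < y: bounds one variable relative to another variable
  - x² < 9: restricts x to |x| ≤ 2
  - z² < 4: restricts z to |z| ≤ 1

Propagating the comparison: y > x and x ≥ -2 give y ≥ -1. Range argument: with x ∈ [-2, 2], y ∈ [-1, ∞], z ∈ [-1, 1], the left side of the equation is at most 5, but the right side is 10 > 5. No integer solution exists.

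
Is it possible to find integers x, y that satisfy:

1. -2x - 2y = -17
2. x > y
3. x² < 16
No

Even the single constraint (-2x - 2y = -17) is infeasible over the integers.

  - -2x - 2y = -17: every term on the left is divisible by 2, so the LHS ≡ 0 (mod 2), but the RHS -17 is not — no integer solution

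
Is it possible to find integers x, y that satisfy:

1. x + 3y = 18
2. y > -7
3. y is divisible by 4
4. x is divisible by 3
Yes

Take x = -6, y = 8. Substituting into each constraint:
  (1) (-6) + 3(8) = 18 ✓
  (2) 8 > -7 ✓
  (3) 8 = 4 × 2, remainder 0 ✓
  (4) -6 = 3 × -2, remainder 0 ✓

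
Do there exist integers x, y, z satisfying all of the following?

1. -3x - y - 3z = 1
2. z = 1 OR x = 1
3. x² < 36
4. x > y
Yes

Take x = 0, y = -4, z = 1. Substituting into each constraint:
  (1) -3(0) + 4 - 3(1) = 1 ✓
  (2) z = 1, target 1 ✓ (first branch holds)
  (3) x² = (0)² = 0, and 0 < 36 ✓
  (4) 0 > -4 ✓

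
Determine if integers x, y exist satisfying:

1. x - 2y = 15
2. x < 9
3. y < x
Yes

Take x = 1, y = -7. Substituting into each constraint:
  (1) 1 - 2(-7) = 15 ✓
  (2) 1 < 9 ✓
  (3) -7 < 1 ✓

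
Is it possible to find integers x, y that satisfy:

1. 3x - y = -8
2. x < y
Yes

Take x = -3, y = -1. Substituting into each constraint:
  (1) 3(-3) + 1 = -8 ✓
  (2) -3 < -1 ✓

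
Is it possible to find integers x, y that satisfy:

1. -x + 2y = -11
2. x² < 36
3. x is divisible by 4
No

A contradictory subset is {-x + 2y = -11, x is divisible by 4}. No integer assignment can satisfy these jointly:

  - -x + 2y = -11: is a linear equation tying the variables together
  - x is divisible by 4: restricts x to multiples of 4

Modular obstruction: writing x = 4x', every remaining term of the linear equation is divisible by 2, so the left side is ≡ 0 (mod 2); but the right side -11 ≡ 1 (mod 2). No integers can satisfy it.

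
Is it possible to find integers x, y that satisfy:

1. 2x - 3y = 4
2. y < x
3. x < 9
Yes

Take x = 2, y = 0. Substituting into each constraint:
  (1) 2(2) - 3(0) = 4 ✓
  (2) 0 < 2 ✓
  (3) 2 < 9 ✓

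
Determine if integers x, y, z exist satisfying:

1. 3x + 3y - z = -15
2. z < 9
Yes

Take x = 0, y = -3, z = 6. Substituting into each constraint:
  (1) 3(0) + 3(-3) + (-6) = -15 ✓
  (2) 6 < 9 ✓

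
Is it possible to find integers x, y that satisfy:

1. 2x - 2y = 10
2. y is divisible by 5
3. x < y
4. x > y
No

A contradictory subset is {x < y, x > y}. No integer assignment can satisfy these jointly:

  - x < y: bounds one variable relative to another variable
  - x > y: bounds one variable relative to another variable

Direct contradiction: y > x and x > y cannot both hold.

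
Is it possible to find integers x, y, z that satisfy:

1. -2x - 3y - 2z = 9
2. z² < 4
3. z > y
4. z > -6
Yes

Take x = -3, y = -1, z = 0. Substituting into each constraint:
  (1) -2(-3) - 3(-1) - 2(0) = 9 ✓
  (2) z² = (0)² = 0, and 0 < 4 ✓
  (3) 0 > -1 ✓
  (4) 0 > -6 ✓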